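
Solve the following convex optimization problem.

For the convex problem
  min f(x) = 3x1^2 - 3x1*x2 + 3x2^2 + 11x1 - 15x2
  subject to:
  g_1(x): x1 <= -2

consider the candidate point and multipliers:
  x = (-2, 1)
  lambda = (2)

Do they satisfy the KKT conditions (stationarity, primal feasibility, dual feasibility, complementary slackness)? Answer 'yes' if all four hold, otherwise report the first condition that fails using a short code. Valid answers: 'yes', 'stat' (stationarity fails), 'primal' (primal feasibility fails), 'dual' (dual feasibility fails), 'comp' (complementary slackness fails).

Gradient of f: grad f(x) = Q x + c = (-4, -3)
Constraint values g_i(x) = a_i^T x - b_i:
  g_1((-2, 1)) = 0
Stationarity residual: grad f(x) + sum_i lambda_i a_i = (-2, -3)
  -> stationarity FAILS
Primal feasibility (all g_i <= 0): OK
Dual feasibility (all lambda_i >= 0): OK
Complementary slackness (lambda_i * g_i(x) = 0 for all i): OK

Verdict: the first failing condition is stationarity -> stat.

stat


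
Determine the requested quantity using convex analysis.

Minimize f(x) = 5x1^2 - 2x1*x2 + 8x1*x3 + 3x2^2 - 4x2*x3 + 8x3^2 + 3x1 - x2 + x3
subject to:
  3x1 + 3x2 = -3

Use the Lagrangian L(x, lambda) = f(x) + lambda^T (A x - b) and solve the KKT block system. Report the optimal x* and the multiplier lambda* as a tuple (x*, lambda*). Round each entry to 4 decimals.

Form the Lagrangian:
  L(x, lambda) = (1/2) x^T Q x + c^T x + lambda^T (A x - b)
Stationarity (grad_x L = 0): Q x + c + A^T lambda = 0.
Primal feasibility: A x = b.

This gives the KKT block system:
  [ Q   A^T ] [ x     ]   [-c ]
  [ A    0  ] [ lambda ] = [ b ]

Solving the linear system:
  x*      = (-0.75, -0.25, 0.25)
  lambda* = (0.6667)
  f(x*)   = 0.125

x* = (-0.75, -0.25, 0.25), lambda* = (0.6667)


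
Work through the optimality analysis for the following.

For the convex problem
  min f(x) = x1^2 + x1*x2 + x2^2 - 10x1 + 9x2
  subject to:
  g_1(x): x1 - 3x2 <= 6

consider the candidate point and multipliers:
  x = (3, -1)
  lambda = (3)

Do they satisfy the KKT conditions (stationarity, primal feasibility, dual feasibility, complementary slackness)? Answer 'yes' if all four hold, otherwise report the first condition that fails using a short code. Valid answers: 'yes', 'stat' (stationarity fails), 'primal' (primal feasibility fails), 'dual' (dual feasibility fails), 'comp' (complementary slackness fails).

Gradient of f: grad f(x) = Q x + c = (-5, 10)
Constraint values g_i(x) = a_i^T x - b_i:
  g_1((3, -1)) = 0
Stationarity residual: grad f(x) + sum_i lambda_i a_i = (-2, 1)
  -> stationarity FAILS
Primal feasibility (all g_i <= 0): OK
Dual feasibility (all lambda_i >= 0): OK
Complementary slackness (lambda_i * g_i(x) = 0 for all i): OK

Verdict: the first failing condition is stationarity -> stat.

stat


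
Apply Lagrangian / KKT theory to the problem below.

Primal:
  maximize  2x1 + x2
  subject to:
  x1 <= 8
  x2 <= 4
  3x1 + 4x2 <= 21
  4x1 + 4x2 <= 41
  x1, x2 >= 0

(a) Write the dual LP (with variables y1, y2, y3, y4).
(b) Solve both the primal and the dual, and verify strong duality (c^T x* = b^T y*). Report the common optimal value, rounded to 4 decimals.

The standard primal-dual pair for 'max c^T x s.t. A x <= b, x >= 0' is:
  Dual:  min b^T y  s.t.  A^T y >= c,  y >= 0.

So the dual LP is:
  minimize  8y1 + 4y2 + 21y3 + 41y4
  subject to:
    y1 + 3y3 + 4y4 >= 2
    y2 + 4y3 + 4y4 >= 1
    y1, y2, y3, y4 >= 0

Solving the primal: x* = (7, 0).
  primal value c^T x* = 14.
Solving the dual: y* = (0, 0, 0.6667, 0).
  dual value b^T y* = 14.
Strong duality: c^T x* = b^T y*. Confirmed.

14


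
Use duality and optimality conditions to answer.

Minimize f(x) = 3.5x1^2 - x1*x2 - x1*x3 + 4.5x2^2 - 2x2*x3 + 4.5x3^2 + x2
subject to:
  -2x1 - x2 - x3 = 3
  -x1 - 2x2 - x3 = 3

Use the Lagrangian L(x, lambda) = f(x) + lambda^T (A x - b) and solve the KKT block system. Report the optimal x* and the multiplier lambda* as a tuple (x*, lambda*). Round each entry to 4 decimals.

Form the Lagrangian:
  L(x, lambda) = (1/2) x^T Q x + c^T x + lambda^T (A x - b)
Stationarity (grad_x L = 0): Q x + c + A^T lambda = 0.
Primal feasibility: A x = b.

This gives the KKT block system:
  [ Q   A^T ] [ x     ]   [-c ]
  [ A    0  ] [ lambda ] = [ b ]

Solving the linear system:
  x*      = (-0.8053, -0.8053, -0.5841)
  lambda* = (-1.4071, -1.4336)
  f(x*)   = 3.8584

x* = (-0.8053, -0.8053, -0.5841), lambda* = (-1.4071, -1.4336)


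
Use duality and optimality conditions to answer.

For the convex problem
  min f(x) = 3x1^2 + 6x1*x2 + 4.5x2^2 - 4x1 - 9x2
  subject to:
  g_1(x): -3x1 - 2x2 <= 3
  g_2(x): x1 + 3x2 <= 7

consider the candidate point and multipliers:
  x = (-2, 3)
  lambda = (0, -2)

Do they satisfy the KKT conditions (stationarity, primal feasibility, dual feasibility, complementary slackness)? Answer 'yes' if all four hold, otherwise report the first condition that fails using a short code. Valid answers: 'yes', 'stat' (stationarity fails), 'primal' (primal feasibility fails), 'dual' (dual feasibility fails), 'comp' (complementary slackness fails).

Gradient of f: grad f(x) = Q x + c = (2, 6)
Constraint values g_i(x) = a_i^T x - b_i:
  g_1((-2, 3)) = -3
  g_2((-2, 3)) = 0
Stationarity residual: grad f(x) + sum_i lambda_i a_i = (0, 0)
  -> stationarity OK
Primal feasibility (all g_i <= 0): OK
Dual feasibility (all lambda_i >= 0): FAILS
Complementary slackness (lambda_i * g_i(x) = 0 for all i): OK

Verdict: the first failing condition is dual_feasibility -> dual.

dual


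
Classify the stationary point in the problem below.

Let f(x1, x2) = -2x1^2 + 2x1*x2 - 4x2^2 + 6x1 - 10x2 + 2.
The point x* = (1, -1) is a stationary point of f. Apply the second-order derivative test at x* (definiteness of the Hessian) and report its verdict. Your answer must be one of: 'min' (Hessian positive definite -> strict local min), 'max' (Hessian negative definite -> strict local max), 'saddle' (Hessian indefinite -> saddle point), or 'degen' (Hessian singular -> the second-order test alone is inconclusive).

Compute the Hessian H = grad^2 f:
  H = [[-4, 2], [2, -8]]
Verify stationarity: grad f(x*) = H x* + g = (0, 0).
Eigenvalues of H: -8.8284, -3.1716.
Both eigenvalues < 0, so H is negative definite -> x* is a strict local max.

max


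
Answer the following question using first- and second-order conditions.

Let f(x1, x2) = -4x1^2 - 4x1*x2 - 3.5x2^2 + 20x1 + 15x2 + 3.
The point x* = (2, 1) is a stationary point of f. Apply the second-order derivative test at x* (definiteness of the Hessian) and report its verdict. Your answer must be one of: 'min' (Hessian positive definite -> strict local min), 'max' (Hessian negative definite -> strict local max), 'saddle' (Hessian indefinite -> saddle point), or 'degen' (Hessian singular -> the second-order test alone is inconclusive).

Compute the Hessian H = grad^2 f:
  H = [[-8, -4], [-4, -7]]
Verify stationarity: grad f(x*) = H x* + g = (0, 0).
Eigenvalues of H: -11.5311, -3.4689.
Both eigenvalues < 0, so H is negative definite -> x* is a strict local max.

max


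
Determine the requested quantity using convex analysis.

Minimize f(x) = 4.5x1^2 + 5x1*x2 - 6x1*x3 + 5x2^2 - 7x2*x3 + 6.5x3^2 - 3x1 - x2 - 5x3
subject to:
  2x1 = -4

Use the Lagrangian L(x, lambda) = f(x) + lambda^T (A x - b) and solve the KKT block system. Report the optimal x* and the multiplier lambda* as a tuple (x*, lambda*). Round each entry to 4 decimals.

Form the Lagrangian:
  L(x, lambda) = (1/2) x^T Q x + c^T x + lambda^T (A x - b)
Stationarity (grad_x L = 0): Q x + c + A^T lambda = 0.
Primal feasibility: A x = b.

This gives the KKT block system:
  [ Q   A^T ] [ x     ]   [-c ]
  [ A    0  ] [ lambda ] = [ b ]

Solving the linear system:
  x*      = (-2, 1.1605, 0.0864)
  lambda* = (7.858)
  f(x*)   = 17.9198

x* = (-2, 1.1605, 0.0864), lambda* = (7.858)


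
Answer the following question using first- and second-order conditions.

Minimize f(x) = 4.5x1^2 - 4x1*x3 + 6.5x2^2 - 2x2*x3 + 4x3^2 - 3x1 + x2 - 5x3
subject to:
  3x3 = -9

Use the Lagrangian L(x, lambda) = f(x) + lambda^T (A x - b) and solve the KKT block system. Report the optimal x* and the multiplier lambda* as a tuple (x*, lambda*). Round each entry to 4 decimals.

Form the Lagrangian:
  L(x, lambda) = (1/2) x^T Q x + c^T x + lambda^T (A x - b)
Stationarity (grad_x L = 0): Q x + c + A^T lambda = 0.
Primal feasibility: A x = b.

This gives the KKT block system:
  [ Q   A^T ] [ x     ]   [-c ]
  [ A    0  ] [ lambda ] = [ b ]

Solving the linear system:
  x*      = (-1, -0.5385, -3)
  lambda* = (7.9744)
  f(x*)   = 44.6154

x* = (-1, -0.5385, -3), lambda* = (7.9744)


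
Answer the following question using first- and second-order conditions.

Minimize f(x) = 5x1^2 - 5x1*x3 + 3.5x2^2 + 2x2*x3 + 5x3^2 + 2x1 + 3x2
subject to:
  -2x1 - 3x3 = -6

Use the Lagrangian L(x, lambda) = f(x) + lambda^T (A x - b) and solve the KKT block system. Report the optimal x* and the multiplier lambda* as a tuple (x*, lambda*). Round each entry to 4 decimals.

Form the Lagrangian:
  L(x, lambda) = (1/2) x^T Q x + c^T x + lambda^T (A x - b)
Stationarity (grad_x L = 0): Q x + c + A^T lambda = 0.
Primal feasibility: A x = b.

This gives the KKT block system:
  [ Q   A^T ] [ x     ]   [-c ]
  [ A    0  ] [ lambda ] = [ b ]

Solving the linear system:
  x*      = (0.9589, -0.8174, 1.3607)
  lambda* = (2.3927)
  f(x*)   = 6.911

x* = (0.9589, -0.8174, 1.3607), lambda* = (2.3927)


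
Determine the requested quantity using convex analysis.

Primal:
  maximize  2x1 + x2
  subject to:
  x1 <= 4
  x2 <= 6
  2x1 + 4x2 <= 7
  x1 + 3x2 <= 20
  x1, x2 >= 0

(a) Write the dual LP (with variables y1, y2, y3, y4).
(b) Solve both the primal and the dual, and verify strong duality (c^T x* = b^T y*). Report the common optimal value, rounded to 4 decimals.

The standard primal-dual pair for 'max c^T x s.t. A x <= b, x >= 0' is:
  Dual:  min b^T y  s.t.  A^T y >= c,  y >= 0.

So the dual LP is:
  minimize  4y1 + 6y2 + 7y3 + 20y4
  subject to:
    y1 + 2y3 + y4 >= 2
    y2 + 4y3 + 3y4 >= 1
    y1, y2, y3, y4 >= 0

Solving the primal: x* = (3.5, 0).
  primal value c^T x* = 7.
Solving the dual: y* = (0, 0, 1, 0).
  dual value b^T y* = 7.
Strong duality: c^T x* = b^T y*. Confirmed.

7


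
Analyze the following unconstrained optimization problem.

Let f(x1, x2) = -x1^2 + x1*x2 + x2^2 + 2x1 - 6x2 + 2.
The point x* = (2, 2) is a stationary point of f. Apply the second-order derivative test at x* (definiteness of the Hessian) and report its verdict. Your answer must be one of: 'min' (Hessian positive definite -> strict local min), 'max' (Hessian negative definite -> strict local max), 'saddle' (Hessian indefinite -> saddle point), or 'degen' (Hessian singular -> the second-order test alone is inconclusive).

Compute the Hessian H = grad^2 f:
  H = [[-2, 1], [1, 2]]
Verify stationarity: grad f(x*) = H x* + g = (0, 0).
Eigenvalues of H: -2.2361, 2.2361.
Eigenvalues have mixed signs, so H is indefinite -> x* is a saddle point.

saddle


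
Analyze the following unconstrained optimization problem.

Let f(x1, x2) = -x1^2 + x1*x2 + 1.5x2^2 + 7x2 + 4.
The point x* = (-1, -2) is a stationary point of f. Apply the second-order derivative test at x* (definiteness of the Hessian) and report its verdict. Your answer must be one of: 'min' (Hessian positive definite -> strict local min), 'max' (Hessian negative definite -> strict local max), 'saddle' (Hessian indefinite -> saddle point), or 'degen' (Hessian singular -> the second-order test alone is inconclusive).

Compute the Hessian H = grad^2 f:
  H = [[-2, 1], [1, 3]]
Verify stationarity: grad f(x*) = H x* + g = (0, 0).
Eigenvalues of H: -2.1926, 3.1926.
Eigenvalues have mixed signs, so H is indefinite -> x* is a saddle point.

saddle


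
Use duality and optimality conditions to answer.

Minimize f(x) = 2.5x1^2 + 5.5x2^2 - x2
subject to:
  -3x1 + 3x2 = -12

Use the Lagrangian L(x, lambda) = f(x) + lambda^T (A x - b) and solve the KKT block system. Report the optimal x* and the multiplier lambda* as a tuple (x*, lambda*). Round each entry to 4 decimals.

Form the Lagrangian:
  L(x, lambda) = (1/2) x^T Q x + c^T x + lambda^T (A x - b)
Stationarity (grad_x L = 0): Q x + c + A^T lambda = 0.
Primal feasibility: A x = b.

This gives the KKT block system:
  [ Q   A^T ] [ x     ]   [-c ]
  [ A    0  ] [ lambda ] = [ b ]

Solving the linear system:
  x*      = (2.8125, -1.1875)
  lambda* = (4.6875)
  f(x*)   = 28.7188

x* = (2.8125, -1.1875), lambda* = (4.6875)


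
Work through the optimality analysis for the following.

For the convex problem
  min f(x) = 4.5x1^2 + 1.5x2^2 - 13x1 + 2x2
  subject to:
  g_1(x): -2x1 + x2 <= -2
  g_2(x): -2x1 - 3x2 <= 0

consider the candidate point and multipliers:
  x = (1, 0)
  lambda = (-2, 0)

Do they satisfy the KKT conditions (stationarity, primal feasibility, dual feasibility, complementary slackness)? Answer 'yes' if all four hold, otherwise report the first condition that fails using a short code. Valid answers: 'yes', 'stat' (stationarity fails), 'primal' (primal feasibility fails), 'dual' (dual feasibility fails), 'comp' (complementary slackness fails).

Gradient of f: grad f(x) = Q x + c = (-4, 2)
Constraint values g_i(x) = a_i^T x - b_i:
  g_1((1, 0)) = 0
  g_2((1, 0)) = -2
Stationarity residual: grad f(x) + sum_i lambda_i a_i = (0, 0)
  -> stationarity OK
Primal feasibility (all g_i <= 0): OK
Dual feasibility (all lambda_i >= 0): FAILS
Complementary slackness (lambda_i * g_i(x) = 0 for all i): OK

Verdict: the first failing condition is dual_feasibility -> dual.

dual


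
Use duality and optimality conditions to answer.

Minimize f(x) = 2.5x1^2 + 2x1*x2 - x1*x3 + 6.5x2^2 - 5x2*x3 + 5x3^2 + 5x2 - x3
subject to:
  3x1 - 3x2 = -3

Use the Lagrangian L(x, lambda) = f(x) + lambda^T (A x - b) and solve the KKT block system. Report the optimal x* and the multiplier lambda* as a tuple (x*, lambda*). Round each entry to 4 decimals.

Form the Lagrangian:
  L(x, lambda) = (1/2) x^T Q x + c^T x + lambda^T (A x - b)
Stationarity (grad_x L = 0): Q x + c + A^T lambda = 0.
Primal feasibility: A x = b.

This gives the KKT block system:
  [ Q   A^T ] [ x     ]   [-c ]
  [ A    0  ] [ lambda ] = [ b ]

Solving the linear system:
  x*      = (-0.8913, 0.1087, 0.0652)
  lambda* = (1.4348)
  f(x*)   = 2.3913

x* = (-0.8913, 0.1087, 0.0652), lambda* = (1.4348)


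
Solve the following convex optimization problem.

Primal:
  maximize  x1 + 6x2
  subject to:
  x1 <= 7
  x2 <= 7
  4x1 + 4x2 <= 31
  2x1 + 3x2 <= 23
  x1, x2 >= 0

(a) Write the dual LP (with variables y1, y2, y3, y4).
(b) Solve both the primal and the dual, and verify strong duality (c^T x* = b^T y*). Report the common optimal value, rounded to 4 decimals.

The standard primal-dual pair for 'max c^T x s.t. A x <= b, x >= 0' is:
  Dual:  min b^T y  s.t.  A^T y >= c,  y >= 0.

So the dual LP is:
  minimize  7y1 + 7y2 + 31y3 + 23y4
  subject to:
    y1 + 4y3 + 2y4 >= 1
    y2 + 4y3 + 3y4 >= 6
    y1, y2, y3, y4 >= 0

Solving the primal: x* = (0.75, 7).
  primal value c^T x* = 42.75.
Solving the dual: y* = (0, 5, 0.25, 0).
  dual value b^T y* = 42.75.
Strong duality: c^T x* = b^T y*. Confirmed.

42.75


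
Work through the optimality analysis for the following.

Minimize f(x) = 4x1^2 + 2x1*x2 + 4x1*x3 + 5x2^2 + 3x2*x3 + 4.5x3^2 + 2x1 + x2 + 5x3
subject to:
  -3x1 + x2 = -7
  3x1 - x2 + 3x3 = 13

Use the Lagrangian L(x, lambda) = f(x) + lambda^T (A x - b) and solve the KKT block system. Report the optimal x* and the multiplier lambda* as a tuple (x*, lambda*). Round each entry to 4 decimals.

Form the Lagrangian:
  L(x, lambda) = (1/2) x^T Q x + c^T x + lambda^T (A x - b)
Stationarity (grad_x L = 0): Q x + c + A^T lambda = 0.
Primal feasibility: A x = b.

This gives the KKT block system:
  [ Q   A^T ] [ x     ]   [-c ]
  [ A    0  ] [ lambda ] = [ b ]

Solving the linear system:
  x*      = (1.7545, -1.7364, 2)
  lambda* = (-1.4152, -8.2697)
  f(x*)   = 54.6864

x* = (1.7545, -1.7364, 2), lambda* = (-1.4152, -8.2697)


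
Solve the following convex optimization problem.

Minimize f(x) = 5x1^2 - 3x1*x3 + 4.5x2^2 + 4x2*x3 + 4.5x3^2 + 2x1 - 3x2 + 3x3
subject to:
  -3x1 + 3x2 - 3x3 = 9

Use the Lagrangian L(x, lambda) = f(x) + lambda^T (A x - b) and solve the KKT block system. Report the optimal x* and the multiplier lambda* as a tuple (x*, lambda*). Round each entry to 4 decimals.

Form the Lagrangian:
  L(x, lambda) = (1/2) x^T Q x + c^T x + lambda^T (A x - b)
Stationarity (grad_x L = 0): Q x + c + A^T lambda = 0.
Primal feasibility: A x = b.

This gives the KKT block system:
  [ Q   A^T ] [ x     ]   [-c ]
  [ A    0  ] [ lambda ] = [ b ]

Solving the linear system:
  x*      = (-0.7259, 1.0533, -1.2208)
  lambda* = (-0.5321)
  f(x*)   = -1.7424

x* = (-0.7259, 1.0533, -1.2208), lambda* = (-0.5321)


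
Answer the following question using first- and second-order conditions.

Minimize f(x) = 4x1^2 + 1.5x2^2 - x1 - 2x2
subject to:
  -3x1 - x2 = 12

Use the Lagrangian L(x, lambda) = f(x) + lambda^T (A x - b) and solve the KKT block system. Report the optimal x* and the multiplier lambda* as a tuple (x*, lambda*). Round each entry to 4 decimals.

Form the Lagrangian:
  L(x, lambda) = (1/2) x^T Q x + c^T x + lambda^T (A x - b)
Stationarity (grad_x L = 0): Q x + c + A^T lambda = 0.
Primal feasibility: A x = b.

This gives the KKT block system:
  [ Q   A^T ] [ x     ]   [-c ]
  [ A    0  ] [ lambda ] = [ b ]

Solving the linear system:
  x*      = (-3.2286, -2.3143)
  lambda* = (-8.9429)
  f(x*)   = 57.5857

x* = (-3.2286, -2.3143), lambda* = (-8.9429)


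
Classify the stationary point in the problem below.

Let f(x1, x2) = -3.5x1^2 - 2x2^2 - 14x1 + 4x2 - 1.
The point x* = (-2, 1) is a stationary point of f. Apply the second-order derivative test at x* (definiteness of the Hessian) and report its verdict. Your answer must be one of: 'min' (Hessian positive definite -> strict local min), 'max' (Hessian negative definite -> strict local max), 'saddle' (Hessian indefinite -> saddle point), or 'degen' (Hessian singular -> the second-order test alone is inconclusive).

Compute the Hessian H = grad^2 f:
  H = [[-7, 0], [0, -4]]
Verify stationarity: grad f(x*) = H x* + g = (0, 0).
Eigenvalues of H: -7, -4.
Both eigenvalues < 0, so H is negative definite -> x* is a strict local max.

max


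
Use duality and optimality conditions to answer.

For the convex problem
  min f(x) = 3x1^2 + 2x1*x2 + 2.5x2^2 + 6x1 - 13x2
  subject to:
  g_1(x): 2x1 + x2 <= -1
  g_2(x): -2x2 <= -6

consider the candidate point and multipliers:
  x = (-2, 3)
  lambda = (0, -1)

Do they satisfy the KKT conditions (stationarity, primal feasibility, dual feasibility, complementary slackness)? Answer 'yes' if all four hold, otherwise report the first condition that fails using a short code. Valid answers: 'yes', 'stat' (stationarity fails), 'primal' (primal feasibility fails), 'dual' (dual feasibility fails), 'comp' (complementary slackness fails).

Gradient of f: grad f(x) = Q x + c = (0, -2)
Constraint values g_i(x) = a_i^T x - b_i:
  g_1((-2, 3)) = 0
  g_2((-2, 3)) = 0
Stationarity residual: grad f(x) + sum_i lambda_i a_i = (0, 0)
  -> stationarity OK
Primal feasibility (all g_i <= 0): OK
Dual feasibility (all lambda_i >= 0): FAILS
Complementary slackness (lambda_i * g_i(x) = 0 for all i): OK

Verdict: the first failing condition is dual_feasibility -> dual.

dual


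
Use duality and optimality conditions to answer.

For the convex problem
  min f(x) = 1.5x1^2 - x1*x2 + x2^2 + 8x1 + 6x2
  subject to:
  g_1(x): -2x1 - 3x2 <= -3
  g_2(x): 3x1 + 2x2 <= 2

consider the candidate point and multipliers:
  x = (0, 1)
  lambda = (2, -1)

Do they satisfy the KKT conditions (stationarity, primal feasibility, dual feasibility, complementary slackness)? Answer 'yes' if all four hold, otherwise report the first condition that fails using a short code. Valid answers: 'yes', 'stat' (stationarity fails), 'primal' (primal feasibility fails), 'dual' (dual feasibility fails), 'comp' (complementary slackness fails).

Gradient of f: grad f(x) = Q x + c = (7, 8)
Constraint values g_i(x) = a_i^T x - b_i:
  g_1((0, 1)) = 0
  g_2((0, 1)) = 0
Stationarity residual: grad f(x) + sum_i lambda_i a_i = (0, 0)
  -> stationarity OK
Primal feasibility (all g_i <= 0): OK
Dual feasibility (all lambda_i >= 0): FAILS
Complementary slackness (lambda_i * g_i(x) = 0 for all i): OK

Verdict: the first failing condition is dual_feasibility -> dual.

dual


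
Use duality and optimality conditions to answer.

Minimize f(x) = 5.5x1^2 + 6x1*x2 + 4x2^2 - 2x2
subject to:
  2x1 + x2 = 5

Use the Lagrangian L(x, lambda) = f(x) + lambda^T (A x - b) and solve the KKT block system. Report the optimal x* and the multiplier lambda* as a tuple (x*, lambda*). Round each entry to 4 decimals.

Form the Lagrangian:
  L(x, lambda) = (1/2) x^T Q x + c^T x + lambda^T (A x - b)
Stationarity (grad_x L = 0): Q x + c + A^T lambda = 0.
Primal feasibility: A x = b.

This gives the KKT block system:
  [ Q   A^T ] [ x     ]   [-c ]
  [ A    0  ] [ lambda ] = [ b ]

Solving the linear system:
  x*      = (2.4211, 0.1579)
  lambda* = (-13.7895)
  f(x*)   = 34.3158

x* = (2.4211, 0.1579), lambda* = (-13.7895)


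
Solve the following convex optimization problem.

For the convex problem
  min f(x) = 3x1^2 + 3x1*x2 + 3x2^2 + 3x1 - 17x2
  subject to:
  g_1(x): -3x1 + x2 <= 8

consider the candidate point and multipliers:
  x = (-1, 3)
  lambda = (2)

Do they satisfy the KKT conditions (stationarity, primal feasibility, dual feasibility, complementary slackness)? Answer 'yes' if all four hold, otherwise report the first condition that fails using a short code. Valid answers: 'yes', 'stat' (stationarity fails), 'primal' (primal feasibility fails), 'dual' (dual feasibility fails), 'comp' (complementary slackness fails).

Gradient of f: grad f(x) = Q x + c = (6, -2)
Constraint values g_i(x) = a_i^T x - b_i:
  g_1((-1, 3)) = -2
Stationarity residual: grad f(x) + sum_i lambda_i a_i = (0, 0)
  -> stationarity OK
Primal feasibility (all g_i <= 0): OK
Dual feasibility (all lambda_i >= 0): OK
Complementary slackness (lambda_i * g_i(x) = 0 for all i): FAILS

Verdict: the first failing condition is complementary_slackness -> comp.

comp


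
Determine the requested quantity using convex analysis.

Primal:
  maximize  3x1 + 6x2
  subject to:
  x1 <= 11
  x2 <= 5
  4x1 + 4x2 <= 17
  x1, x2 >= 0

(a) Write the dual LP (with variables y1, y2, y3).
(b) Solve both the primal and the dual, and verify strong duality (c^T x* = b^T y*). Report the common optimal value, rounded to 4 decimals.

The standard primal-dual pair for 'max c^T x s.t. A x <= b, x >= 0' is:
  Dual:  min b^T y  s.t.  A^T y >= c,  y >= 0.

So the dual LP is:
  minimize  11y1 + 5y2 + 17y3
  subject to:
    y1 + 4y3 >= 3
    y2 + 4y3 >= 6
    y1, y2, y3 >= 0

Solving the primal: x* = (0, 4.25).
  primal value c^T x* = 25.5.
Solving the dual: y* = (0, 0, 1.5).
  dual value b^T y* = 25.5.
Strong duality: c^T x* = b^T y*. Confirmed.

25.5


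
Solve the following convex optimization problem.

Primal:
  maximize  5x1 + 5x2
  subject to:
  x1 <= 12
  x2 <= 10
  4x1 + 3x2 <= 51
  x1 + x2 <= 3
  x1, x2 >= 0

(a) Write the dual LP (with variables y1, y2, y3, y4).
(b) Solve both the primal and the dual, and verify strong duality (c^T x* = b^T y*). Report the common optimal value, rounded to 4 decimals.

The standard primal-dual pair for 'max c^T x s.t. A x <= b, x >= 0' is:
  Dual:  min b^T y  s.t.  A^T y >= c,  y >= 0.

So the dual LP is:
  minimize  12y1 + 10y2 + 51y3 + 3y4
  subject to:
    y1 + 4y3 + y4 >= 5
    y2 + 3y3 + y4 >= 5
    y1, y2, y3, y4 >= 0

Solving the primal: x* = (3, 0).
  primal value c^T x* = 15.
Solving the dual: y* = (0, 0, 0, 5).
  dual value b^T y* = 15.
Strong duality: c^T x* = b^T y*. Confirmed.

15


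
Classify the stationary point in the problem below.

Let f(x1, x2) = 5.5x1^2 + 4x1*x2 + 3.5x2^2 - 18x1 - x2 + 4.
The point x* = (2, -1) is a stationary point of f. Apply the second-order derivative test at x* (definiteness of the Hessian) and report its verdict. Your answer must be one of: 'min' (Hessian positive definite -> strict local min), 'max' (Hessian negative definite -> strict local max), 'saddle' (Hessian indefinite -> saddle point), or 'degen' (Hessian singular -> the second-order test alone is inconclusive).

Compute the Hessian H = grad^2 f:
  H = [[11, 4], [4, 7]]
Verify stationarity: grad f(x*) = H x* + g = (0, 0).
Eigenvalues of H: 4.5279, 13.4721.
Both eigenvalues > 0, so H is positive definite -> x* is a strict local min.

min


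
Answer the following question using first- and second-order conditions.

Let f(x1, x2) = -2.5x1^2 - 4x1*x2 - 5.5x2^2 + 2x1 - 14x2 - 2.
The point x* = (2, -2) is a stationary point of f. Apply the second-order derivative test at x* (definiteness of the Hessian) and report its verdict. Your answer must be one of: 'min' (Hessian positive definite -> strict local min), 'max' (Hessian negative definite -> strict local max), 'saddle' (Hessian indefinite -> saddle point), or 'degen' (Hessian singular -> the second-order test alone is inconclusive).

Compute the Hessian H = grad^2 f:
  H = [[-5, -4], [-4, -11]]
Verify stationarity: grad f(x*) = H x* + g = (0, 0).
Eigenvalues of H: -13, -3.
Both eigenvalues < 0, so H is negative definite -> x* is a strict local max.

max


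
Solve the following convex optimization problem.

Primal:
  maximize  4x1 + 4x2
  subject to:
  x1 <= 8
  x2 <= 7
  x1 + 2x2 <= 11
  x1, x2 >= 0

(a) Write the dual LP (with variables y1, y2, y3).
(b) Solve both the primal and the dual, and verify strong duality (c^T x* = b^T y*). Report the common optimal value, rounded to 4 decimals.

The standard primal-dual pair for 'max c^T x s.t. A x <= b, x >= 0' is:
  Dual:  min b^T y  s.t.  A^T y >= c,  y >= 0.

So the dual LP is:
  minimize  8y1 + 7y2 + 11y3
  subject to:
    y1 + y3 >= 4
    y2 + 2y3 >= 4
    y1, y2, y3 >= 0

Solving the primal: x* = (8, 1.5).
  primal value c^T x* = 38.
Solving the dual: y* = (2, 0, 2).
  dual value b^T y* = 38.
Strong duality: c^T x* = b^T y*. Confirmed.

38


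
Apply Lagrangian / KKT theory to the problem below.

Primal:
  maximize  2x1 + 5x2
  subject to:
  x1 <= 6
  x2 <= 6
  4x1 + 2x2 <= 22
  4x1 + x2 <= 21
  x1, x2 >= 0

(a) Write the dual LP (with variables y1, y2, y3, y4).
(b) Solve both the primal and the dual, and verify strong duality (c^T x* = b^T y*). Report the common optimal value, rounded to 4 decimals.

The standard primal-dual pair for 'max c^T x s.t. A x <= b, x >= 0' is:
  Dual:  min b^T y  s.t.  A^T y >= c,  y >= 0.

So the dual LP is:
  minimize  6y1 + 6y2 + 22y3 + 21y4
  subject to:
    y1 + 4y3 + 4y4 >= 2
    y2 + 2y3 + y4 >= 5
    y1, y2, y3, y4 >= 0

Solving the primal: x* = (2.5, 6).
  primal value c^T x* = 35.
Solving the dual: y* = (0, 4, 0.5, 0).
  dual value b^T y* = 35.
Strong duality: c^T x* = b^T y*. Confirmed.

35


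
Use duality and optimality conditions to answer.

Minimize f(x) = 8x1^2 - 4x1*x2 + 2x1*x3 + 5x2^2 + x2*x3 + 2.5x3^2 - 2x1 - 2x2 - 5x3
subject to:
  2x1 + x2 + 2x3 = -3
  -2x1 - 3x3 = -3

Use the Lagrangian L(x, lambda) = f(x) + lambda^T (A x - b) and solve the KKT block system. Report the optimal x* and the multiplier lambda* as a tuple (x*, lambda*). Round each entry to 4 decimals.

Form the Lagrangian:
  L(x, lambda) = (1/2) x^T Q x + c^T x + lambda^T (A x - b)
Stationarity (grad_x L = 0): Q x + c + A^T lambda = 0.
Primal feasibility: A x = b.

This gives the KKT block system:
  [ Q   A^T ] [ x     ]   [-c ]
  [ A    0  ] [ lambda ] = [ b ]

Solving the linear system:
  x*      = (-2.1864, -3.5424, 2.4576)
  lambda* = (26.2203, 17.2712)
  f(x*)   = 64.822

x* = (-2.1864, -3.5424, 2.4576), lambda* = (26.2203, 17.2712)


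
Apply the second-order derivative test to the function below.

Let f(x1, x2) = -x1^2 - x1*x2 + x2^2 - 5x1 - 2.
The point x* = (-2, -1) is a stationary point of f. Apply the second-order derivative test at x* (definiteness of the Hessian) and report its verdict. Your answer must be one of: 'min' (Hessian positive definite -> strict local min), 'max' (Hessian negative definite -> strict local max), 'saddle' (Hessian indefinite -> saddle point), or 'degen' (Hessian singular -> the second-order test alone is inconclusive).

Compute the Hessian H = grad^2 f:
  H = [[-2, -1], [-1, 2]]
Verify stationarity: grad f(x*) = H x* + g = (0, 0).
Eigenvalues of H: -2.2361, 2.2361.
Eigenvalues have mixed signs, so H is indefinite -> x* is a saddle point.

saddle


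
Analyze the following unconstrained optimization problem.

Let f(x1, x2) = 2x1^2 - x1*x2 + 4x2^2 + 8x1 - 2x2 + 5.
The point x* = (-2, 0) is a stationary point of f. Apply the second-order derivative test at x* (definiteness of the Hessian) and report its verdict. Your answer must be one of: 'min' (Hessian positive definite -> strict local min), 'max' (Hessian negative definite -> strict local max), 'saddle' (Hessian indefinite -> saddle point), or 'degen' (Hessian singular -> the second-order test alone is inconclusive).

Compute the Hessian H = grad^2 f:
  H = [[4, -1], [-1, 8]]
Verify stationarity: grad f(x*) = H x* + g = (0, 0).
Eigenvalues of H: 3.7639, 8.2361.
Both eigenvalues > 0, so H is positive definite -> x* is a strict local min.

min


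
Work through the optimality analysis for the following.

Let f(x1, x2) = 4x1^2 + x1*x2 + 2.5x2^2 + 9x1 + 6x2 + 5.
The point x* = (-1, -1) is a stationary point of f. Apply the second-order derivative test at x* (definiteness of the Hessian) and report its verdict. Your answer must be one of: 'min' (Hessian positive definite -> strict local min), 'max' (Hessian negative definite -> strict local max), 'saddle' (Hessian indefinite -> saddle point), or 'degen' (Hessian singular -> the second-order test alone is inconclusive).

Compute the Hessian H = grad^2 f:
  H = [[8, 1], [1, 5]]
Verify stationarity: grad f(x*) = H x* + g = (0, 0).
Eigenvalues of H: 4.6972, 8.3028.
Both eigenvalues > 0, so H is positive definite -> x* is a strict local min.

min


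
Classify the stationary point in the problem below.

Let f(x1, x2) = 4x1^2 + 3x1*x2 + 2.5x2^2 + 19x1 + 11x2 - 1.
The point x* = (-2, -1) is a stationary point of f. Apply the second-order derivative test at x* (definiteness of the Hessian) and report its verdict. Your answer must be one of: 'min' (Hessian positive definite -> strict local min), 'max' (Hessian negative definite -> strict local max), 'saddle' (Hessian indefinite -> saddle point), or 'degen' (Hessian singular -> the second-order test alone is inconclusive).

Compute the Hessian H = grad^2 f:
  H = [[8, 3], [3, 5]]
Verify stationarity: grad f(x*) = H x* + g = (0, 0).
Eigenvalues of H: 3.1459, 9.8541.
Both eigenvalues > 0, so H is positive definite -> x* is a strict local min.

min


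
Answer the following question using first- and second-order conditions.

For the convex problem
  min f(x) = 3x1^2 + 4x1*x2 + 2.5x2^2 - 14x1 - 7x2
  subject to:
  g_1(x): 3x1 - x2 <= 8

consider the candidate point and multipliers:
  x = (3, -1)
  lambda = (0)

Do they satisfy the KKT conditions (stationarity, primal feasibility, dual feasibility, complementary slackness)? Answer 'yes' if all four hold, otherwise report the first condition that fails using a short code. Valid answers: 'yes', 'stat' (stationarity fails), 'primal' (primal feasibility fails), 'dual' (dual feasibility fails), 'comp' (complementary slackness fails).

Gradient of f: grad f(x) = Q x + c = (0, 0)
Constraint values g_i(x) = a_i^T x - b_i:
  g_1((3, -1)) = 2
Stationarity residual: grad f(x) + sum_i lambda_i a_i = (0, 0)
  -> stationarity OK
Primal feasibility (all g_i <= 0): FAILS
Dual feasibility (all lambda_i >= 0): OK
Complementary slackness (lambda_i * g_i(x) = 0 for all i): OK

Verdict: the first failing condition is primal_feasibility -> primal.

primal


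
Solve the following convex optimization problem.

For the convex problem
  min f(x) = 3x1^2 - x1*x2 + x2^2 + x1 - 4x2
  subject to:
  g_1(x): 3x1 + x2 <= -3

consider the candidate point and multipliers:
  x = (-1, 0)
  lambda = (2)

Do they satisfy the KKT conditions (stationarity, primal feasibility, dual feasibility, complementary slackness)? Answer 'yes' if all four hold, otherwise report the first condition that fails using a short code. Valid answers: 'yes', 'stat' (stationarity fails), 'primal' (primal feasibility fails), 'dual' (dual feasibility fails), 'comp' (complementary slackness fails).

Gradient of f: grad f(x) = Q x + c = (-5, -3)
Constraint values g_i(x) = a_i^T x - b_i:
  g_1((-1, 0)) = 0
Stationarity residual: grad f(x) + sum_i lambda_i a_i = (1, -1)
  -> stationarity FAILS
Primal feasibility (all g_i <= 0): OK
Dual feasibility (all lambda_i >= 0): OK
Complementary slackness (lambda_i * g_i(x) = 0 for all i): OK

Verdict: the first failing condition is stationarity -> stat.

stat


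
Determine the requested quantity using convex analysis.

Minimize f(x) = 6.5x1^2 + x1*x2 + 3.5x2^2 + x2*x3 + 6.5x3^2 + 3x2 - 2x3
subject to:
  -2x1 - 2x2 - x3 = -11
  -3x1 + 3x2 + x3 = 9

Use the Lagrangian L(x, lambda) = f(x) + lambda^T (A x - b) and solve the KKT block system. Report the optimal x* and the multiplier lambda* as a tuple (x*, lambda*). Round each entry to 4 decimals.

Form the Lagrangian:
  L(x, lambda) = (1/2) x^T Q x + c^T x + lambda^T (A x - b)
Stationarity (grad_x L = 0): Q x + c + A^T lambda = 0.
Primal feasibility: A x = b.

This gives the KKT block system:
  [ Q   A^T ] [ x     ]   [-c ]
  [ A    0  ] [ lambda ] = [ b ]

Solving the linear system:
  x*      = (1.1662, 3.8308, 1.0062)
  lambda* = (12.7446, -2.1662)
  f(x*)   = 84.5831

x* = (1.1662, 3.8308, 1.0062), lambda* = (12.7446, -2.1662)


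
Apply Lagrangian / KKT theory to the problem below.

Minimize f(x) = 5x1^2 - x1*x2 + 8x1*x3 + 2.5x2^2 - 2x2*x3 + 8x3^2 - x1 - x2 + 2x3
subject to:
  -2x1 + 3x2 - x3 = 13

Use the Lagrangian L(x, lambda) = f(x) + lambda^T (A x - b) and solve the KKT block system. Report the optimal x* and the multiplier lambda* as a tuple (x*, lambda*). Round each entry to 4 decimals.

Form the Lagrangian:
  L(x, lambda) = (1/2) x^T Q x + c^T x + lambda^T (A x - b)
Stationarity (grad_x L = 0): Q x + c + A^T lambda = 0.
Primal feasibility: A x = b.

This gives the KKT block system:
  [ Q   A^T ] [ x     ]   [-c ]
  [ A    0  ] [ lambda ] = [ b ]

Solving the linear system:
  x*      = (-1.1501, 3.7492, 0.5478)
  lambda* = (-5.9335)
  f(x*)   = 37.8162

x* = (-1.1501, 3.7492, 0.5478), lambda* = (-5.9335)


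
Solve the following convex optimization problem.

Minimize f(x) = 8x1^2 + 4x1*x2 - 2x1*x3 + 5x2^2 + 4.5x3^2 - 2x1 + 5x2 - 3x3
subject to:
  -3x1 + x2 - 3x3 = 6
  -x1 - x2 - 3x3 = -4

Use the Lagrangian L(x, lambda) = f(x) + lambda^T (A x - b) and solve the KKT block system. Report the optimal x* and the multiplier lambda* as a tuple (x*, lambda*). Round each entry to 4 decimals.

Form the Lagrangian:
  L(x, lambda) = (1/2) x^T Q x + c^T x + lambda^T (A x - b)
Stationarity (grad_x L = 0): Q x + c + A^T lambda = 0.
Primal feasibility: A x = b.

This gives the KKT block system:
  [ Q   A^T ] [ x     ]   [-c ]
  [ A    0  ] [ lambda ] = [ b ]

Solving the linear system:
  x*      = (-1.9098, 3.0902, 0.9399)
  lambda* = (-12.5847, 15.6776)
  f(x*)   = 77.3347

x* = (-1.9098, 3.0902, 0.9399), lambda* = (-12.5847, 15.6776)


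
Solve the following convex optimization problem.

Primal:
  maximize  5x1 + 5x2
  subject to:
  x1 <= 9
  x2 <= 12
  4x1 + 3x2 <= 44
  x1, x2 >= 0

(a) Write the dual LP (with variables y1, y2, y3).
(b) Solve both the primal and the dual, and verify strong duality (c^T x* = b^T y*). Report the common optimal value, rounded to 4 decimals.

The standard primal-dual pair for 'max c^T x s.t. A x <= b, x >= 0' is:
  Dual:  min b^T y  s.t.  A^T y >= c,  y >= 0.

So the dual LP is:
  minimize  9y1 + 12y2 + 44y3
  subject to:
    y1 + 4y3 >= 5
    y2 + 3y3 >= 5
    y1, y2, y3 >= 0

Solving the primal: x* = (2, 12).
  primal value c^T x* = 70.
Solving the dual: y* = (0, 1.25, 1.25).
  dual value b^T y* = 70.
Strong duality: c^T x* = b^T y*. Confirmed.

70


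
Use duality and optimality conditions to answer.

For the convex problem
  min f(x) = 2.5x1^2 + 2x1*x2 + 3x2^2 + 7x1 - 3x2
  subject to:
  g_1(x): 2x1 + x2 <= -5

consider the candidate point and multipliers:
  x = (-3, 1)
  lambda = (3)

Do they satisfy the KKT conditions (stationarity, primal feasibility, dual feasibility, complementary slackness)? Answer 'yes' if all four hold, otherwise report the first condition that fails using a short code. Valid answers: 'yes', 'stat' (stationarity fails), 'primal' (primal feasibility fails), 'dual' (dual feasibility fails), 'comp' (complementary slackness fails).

Gradient of f: grad f(x) = Q x + c = (-6, -3)
Constraint values g_i(x) = a_i^T x - b_i:
  g_1((-3, 1)) = 0
Stationarity residual: grad f(x) + sum_i lambda_i a_i = (0, 0)
  -> stationarity OK
Primal feasibility (all g_i <= 0): OK
Dual feasibility (all lambda_i >= 0): OK
Complementary slackness (lambda_i * g_i(x) = 0 for all i): OK

Verdict: yes, KKT holds.

yes


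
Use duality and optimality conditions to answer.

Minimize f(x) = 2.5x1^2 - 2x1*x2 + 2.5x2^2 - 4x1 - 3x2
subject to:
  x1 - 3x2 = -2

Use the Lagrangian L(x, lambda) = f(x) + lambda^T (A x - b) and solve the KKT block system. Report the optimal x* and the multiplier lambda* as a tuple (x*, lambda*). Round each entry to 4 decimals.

Form the Lagrangian:
  L(x, lambda) = (1/2) x^T Q x + c^T x + lambda^T (A x - b)
Stationarity (grad_x L = 0): Q x + c + A^T lambda = 0.
Primal feasibility: A x = b.

This gives the KKT block system:
  [ Q   A^T ] [ x     ]   [-c ]
  [ A    0  ] [ lambda ] = [ b ]

Solving the linear system:
  x*      = (1.2368, 1.0789)
  lambda* = (-0.0263)
  f(x*)   = -4.1184

x* = (1.2368, 1.0789), lambda* = (-0.0263)


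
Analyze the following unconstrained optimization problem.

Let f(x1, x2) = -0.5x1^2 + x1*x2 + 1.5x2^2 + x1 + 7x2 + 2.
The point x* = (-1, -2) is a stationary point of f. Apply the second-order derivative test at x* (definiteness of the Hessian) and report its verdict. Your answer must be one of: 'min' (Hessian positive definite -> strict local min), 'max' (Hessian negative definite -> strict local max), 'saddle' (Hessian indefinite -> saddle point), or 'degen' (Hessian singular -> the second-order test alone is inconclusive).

Compute the Hessian H = grad^2 f:
  H = [[-1, 1], [1, 3]]
Verify stationarity: grad f(x*) = H x* + g = (0, 0).
Eigenvalues of H: -1.2361, 3.2361.
Eigenvalues have mixed signs, so H is indefinite -> x* is a saddle point.

saddle


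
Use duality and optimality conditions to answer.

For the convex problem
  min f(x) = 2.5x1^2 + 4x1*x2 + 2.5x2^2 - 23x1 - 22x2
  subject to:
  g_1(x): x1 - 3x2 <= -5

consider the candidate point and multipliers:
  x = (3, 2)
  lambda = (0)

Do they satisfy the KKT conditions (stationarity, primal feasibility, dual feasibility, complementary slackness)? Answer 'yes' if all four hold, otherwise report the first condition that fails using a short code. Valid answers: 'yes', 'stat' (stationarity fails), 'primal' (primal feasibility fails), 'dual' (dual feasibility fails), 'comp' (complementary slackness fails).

Gradient of f: grad f(x) = Q x + c = (0, 0)
Constraint values g_i(x) = a_i^T x - b_i:
  g_1((3, 2)) = 2
Stationarity residual: grad f(x) + sum_i lambda_i a_i = (0, 0)
  -> stationarity OK
Primal feasibility (all g_i <= 0): FAILS
Dual feasibility (all lambda_i >= 0): OK
Complementary slackness (lambda_i * g_i(x) = 0 for all i): OK

Verdict: the first failing condition is primal_feasibility -> primal.

primal


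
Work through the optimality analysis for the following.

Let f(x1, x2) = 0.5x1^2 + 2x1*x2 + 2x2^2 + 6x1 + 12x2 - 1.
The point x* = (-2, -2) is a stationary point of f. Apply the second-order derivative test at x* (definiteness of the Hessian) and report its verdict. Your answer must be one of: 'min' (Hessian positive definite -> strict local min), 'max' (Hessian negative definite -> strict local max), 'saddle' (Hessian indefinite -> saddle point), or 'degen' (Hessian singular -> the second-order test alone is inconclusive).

Compute the Hessian H = grad^2 f:
  H = [[1, 2], [2, 4]]
Verify stationarity: grad f(x*) = H x* + g = (0, 0).
Eigenvalues of H: 0, 5.
H has a zero eigenvalue (singular; positive semidefinite but not definite), so H is neither positive definite, negative definite, nor indefinite. The second-order test alone is inconclusive -> degen.
(Indeed, f is constant along the null direction of H through x*, so x* is not a strict local extremum.)

degen
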